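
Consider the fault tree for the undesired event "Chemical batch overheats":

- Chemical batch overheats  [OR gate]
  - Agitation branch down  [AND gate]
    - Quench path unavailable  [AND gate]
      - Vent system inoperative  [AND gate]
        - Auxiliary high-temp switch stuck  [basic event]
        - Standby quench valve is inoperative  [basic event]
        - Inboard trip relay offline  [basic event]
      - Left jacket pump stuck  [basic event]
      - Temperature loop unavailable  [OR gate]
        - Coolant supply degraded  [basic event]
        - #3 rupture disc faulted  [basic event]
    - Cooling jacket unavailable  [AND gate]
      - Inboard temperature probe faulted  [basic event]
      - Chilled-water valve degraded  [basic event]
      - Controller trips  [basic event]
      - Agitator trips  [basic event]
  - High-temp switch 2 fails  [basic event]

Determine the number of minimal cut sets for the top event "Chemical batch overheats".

3

Vent system inoperative [AND]: one cut set from each child combined → 1 × 1 × 1 = 1 cut set(s).
Temperature loop unavailable [OR]: union of children's cut sets → 2 cut set(s).
Quench path unavailable [AND]: one cut set from each child combined → 1 × 1 × 2 = 2 cut set(s).
Cooling jacket unavailable [AND]: one cut set from each child combined → 1 × 1 × 1 × 1 = 1 cut set(s).
Agitation branch down [AND]: one cut set from each child combined → 2 × 1 = 2 cut set(s).
Chemical batch overheats [OR]: union of children's cut sets → 3 cut set(s).
Minimal cut sets: {Agitator trips, Auxiliary high-temp switch stuck, Chilled-water valve degraded, Controller trips, Coolant supply degraded, Inboard temperature probe faulted, Inboard trip relay offline, Left jacket pump stuck, Standby quench valve is inoperative}; {#3 rupture disc faulted, Agitator trips, Auxiliary high-temp switch stuck, Chilled-water valve degraded, Controller trips, Inboard temperature probe faulted, Inboard trip relay offline, Left jacket pump stuck, Standby quench valve is inoperative}; {High-temp switch 2 fails}.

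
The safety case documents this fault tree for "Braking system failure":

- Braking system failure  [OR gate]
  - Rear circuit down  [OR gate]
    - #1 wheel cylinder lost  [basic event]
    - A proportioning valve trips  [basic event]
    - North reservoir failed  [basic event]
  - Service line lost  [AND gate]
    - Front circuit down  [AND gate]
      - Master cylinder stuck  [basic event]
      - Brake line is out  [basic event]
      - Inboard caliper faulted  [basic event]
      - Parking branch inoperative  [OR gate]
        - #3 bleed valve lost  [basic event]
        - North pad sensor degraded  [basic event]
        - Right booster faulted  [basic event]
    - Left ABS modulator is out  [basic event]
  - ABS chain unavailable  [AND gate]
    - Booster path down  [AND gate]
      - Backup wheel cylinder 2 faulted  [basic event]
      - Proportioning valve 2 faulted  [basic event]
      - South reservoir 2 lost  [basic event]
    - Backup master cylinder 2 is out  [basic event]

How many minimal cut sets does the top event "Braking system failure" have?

7

Rear circuit down [OR]: union of children's cut sets → 3 cut set(s).
Parking branch inoperative [OR]: union of children's cut sets → 3 cut set(s).
Front circuit down [AND]: one cut set from each child combined → 1 × 1 × 1 × 3 = 3 cut set(s).
Service line lost [AND]: one cut set from each child combined → 3 × 1 = 3 cut set(s).
Booster path down [AND]: one cut set from each child combined → 1 × 1 × 1 = 1 cut set(s).
ABS chain unavailable [AND]: one cut set from each child combined → 1 × 1 = 1 cut set(s).
Braking system failure [OR]: union of children's cut sets → 7 cut set(s).
Minimal cut sets: {#1 wheel cylinder lost}; {A proportioning valve trips}; {North reservoir failed}; {#3 bleed valve lost, Brake line is out, Inboard caliper faulted, Left ABS modulator is out, Master cylinder stuck}; {Brake line is out, Inboard caliper faulted, Left ABS modulator is out, Master cylinder stuck, North pad sensor degraded}; {Brake line is out, Inboard caliper faulted, Left ABS modulator is out, Master cylinder stuck, Right booster faulted}; {Backup master cylinder 2 is out, Backup wheel cylinder 2 faulted, Proportioning valve 2 faulted, South reservoir 2 lost}.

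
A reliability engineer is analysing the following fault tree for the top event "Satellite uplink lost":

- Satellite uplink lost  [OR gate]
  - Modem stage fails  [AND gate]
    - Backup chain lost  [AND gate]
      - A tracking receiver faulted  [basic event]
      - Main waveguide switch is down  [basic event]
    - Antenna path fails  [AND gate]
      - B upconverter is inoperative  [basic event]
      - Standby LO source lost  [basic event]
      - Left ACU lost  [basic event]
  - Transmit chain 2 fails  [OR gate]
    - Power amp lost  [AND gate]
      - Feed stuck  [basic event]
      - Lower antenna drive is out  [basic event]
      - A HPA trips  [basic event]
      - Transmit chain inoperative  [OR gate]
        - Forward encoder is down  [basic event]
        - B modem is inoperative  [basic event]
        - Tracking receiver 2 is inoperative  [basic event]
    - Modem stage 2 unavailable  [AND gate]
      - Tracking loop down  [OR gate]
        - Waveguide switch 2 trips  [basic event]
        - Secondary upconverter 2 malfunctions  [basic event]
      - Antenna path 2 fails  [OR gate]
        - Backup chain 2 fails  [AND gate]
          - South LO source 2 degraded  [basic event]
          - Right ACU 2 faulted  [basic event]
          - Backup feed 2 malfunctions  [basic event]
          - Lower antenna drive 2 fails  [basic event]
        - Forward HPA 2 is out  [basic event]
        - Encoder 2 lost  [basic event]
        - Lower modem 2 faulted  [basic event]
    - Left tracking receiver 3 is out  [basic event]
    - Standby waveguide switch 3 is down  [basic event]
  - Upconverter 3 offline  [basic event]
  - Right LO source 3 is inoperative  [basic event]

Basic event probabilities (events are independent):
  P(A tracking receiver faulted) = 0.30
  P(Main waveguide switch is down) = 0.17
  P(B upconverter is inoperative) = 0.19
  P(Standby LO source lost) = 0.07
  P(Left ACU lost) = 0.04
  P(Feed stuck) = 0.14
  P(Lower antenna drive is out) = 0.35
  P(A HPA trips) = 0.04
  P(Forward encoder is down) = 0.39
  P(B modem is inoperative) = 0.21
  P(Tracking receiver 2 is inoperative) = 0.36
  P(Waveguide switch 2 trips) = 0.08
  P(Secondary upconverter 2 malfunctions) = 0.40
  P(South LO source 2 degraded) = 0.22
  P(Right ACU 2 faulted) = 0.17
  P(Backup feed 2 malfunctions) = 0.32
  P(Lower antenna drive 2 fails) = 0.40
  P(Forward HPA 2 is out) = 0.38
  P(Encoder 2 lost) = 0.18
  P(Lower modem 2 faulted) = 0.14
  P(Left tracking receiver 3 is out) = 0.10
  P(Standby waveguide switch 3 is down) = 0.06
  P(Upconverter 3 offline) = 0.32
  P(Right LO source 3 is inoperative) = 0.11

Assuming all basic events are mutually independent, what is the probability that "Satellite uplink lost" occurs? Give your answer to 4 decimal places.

0.6181

P(Backup chain lost) [AND] = 0.30 × 0.17 = 0.051000
P(Antenna path fails) [AND] = 0.19 × 0.07 × 0.04 = 0.000532
P(Modem stage fails) [AND] = 0.051000 × 0.000532 = 0.000027
P(Transmit chain inoperative) [OR] = 1 − (1−0.39) × (1−0.21) × (1−0.36) = 0.691584
P(Power amp lost) [AND] = 0.14 × 0.35 × 0.04 × 0.691584 = 0.001356
P(Tracking loop down) [OR] = 1 − (1−0.08) × (1−0.40) = 0.448000
P(Backup chain 2 fails) [AND] = 0.22 × 0.17 × 0.32 × 0.40 = 0.004787
P(Antenna path 2 fails) [OR] = 1 − (1−0.004787) × (1−0.38) × (1−0.18) × (1−0.14) = 0.564869
P(Modem stage 2 unavailable) [AND] = 0.448000 × 0.564869 = 0.253061
P(Transmit chain 2 fails) [OR] = 1 − (1−0.001356) × (1−0.253061) × (1−0.10) × (1−0.06) = 0.368946
P(Satellite uplink lost) [OR] = 1 − (1−0.000027) × (1−0.368946) × (1−0.32) × (1−0.11) = 0.618096
Rounded to 4 decimal places: P(Satellite uplink lost) ≈ 0.6181.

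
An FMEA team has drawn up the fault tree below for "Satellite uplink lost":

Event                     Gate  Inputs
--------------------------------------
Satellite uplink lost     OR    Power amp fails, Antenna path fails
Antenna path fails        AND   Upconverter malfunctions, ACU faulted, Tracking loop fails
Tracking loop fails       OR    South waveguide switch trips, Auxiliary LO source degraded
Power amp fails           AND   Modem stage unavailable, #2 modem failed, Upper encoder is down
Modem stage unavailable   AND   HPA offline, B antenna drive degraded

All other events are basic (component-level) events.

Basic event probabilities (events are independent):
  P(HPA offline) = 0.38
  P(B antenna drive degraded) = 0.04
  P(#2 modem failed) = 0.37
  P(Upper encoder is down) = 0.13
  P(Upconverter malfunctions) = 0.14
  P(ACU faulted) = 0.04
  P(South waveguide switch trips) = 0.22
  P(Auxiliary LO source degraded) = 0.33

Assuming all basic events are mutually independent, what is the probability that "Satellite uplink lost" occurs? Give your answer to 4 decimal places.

P(Modem stage unavailable) [AND] = 0.38 × 0.04 = 0.015200
P(Power amp fails) [AND] = 0.015200 × 0.37 × 0.13 = 0.000731
P(Tracking loop fails) [OR] = 1 − (1−0.22) × (1−0.33) = 0.477400
P(Antenna path fails) [AND] = 0.14 × 0.04 × 0.477400 = 0.002673
P(Satellite uplink lost) [OR] = 1 − (1−0.000731) × (1−0.002673) = 0.003402
Rounded to 4 decimal places: P(Satellite uplink lost) ≈ 0.0034.

0.0034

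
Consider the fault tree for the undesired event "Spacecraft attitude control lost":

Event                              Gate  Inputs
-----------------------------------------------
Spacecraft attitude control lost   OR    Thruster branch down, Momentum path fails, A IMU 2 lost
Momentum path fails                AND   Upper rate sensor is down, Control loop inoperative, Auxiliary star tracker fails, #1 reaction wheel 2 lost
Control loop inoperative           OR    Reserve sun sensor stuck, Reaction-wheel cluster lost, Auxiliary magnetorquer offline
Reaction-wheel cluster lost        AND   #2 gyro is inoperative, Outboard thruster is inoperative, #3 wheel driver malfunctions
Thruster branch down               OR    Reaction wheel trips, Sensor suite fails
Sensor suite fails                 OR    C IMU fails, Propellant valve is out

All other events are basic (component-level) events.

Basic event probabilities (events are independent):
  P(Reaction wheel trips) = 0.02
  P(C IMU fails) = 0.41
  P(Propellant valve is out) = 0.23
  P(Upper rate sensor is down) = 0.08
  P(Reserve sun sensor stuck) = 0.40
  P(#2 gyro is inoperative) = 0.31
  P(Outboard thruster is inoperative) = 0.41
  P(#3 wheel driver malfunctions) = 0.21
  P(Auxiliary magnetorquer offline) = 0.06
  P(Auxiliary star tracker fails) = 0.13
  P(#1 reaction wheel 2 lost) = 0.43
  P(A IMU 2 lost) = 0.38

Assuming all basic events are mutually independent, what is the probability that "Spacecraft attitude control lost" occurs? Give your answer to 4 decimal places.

0.7245

P(Sensor suite fails) [OR] = 1 − (1−0.41) × (1−0.23) = 0.545700
P(Thruster branch down) [OR] = 1 − (1−0.02) × (1−0.545700) = 0.554786
P(Reaction-wheel cluster lost) [AND] = 0.31 × 0.41 × 0.21 = 0.026691
P(Control loop inoperative) [OR] = 1 − (1−0.40) × (1−0.026691) × (1−0.06) = 0.451054
P(Momentum path fails) [AND] = 0.08 × 0.451054 × 0.13 × 0.43 = 0.002017
P(Spacecraft attitude control lost) [OR] = 1 − (1−0.554786) × (1−0.002017) × (1−0.38) = 0.724524
Rounded to 4 decimal places: P(Spacecraft attitude control lost) ≈ 0.7245.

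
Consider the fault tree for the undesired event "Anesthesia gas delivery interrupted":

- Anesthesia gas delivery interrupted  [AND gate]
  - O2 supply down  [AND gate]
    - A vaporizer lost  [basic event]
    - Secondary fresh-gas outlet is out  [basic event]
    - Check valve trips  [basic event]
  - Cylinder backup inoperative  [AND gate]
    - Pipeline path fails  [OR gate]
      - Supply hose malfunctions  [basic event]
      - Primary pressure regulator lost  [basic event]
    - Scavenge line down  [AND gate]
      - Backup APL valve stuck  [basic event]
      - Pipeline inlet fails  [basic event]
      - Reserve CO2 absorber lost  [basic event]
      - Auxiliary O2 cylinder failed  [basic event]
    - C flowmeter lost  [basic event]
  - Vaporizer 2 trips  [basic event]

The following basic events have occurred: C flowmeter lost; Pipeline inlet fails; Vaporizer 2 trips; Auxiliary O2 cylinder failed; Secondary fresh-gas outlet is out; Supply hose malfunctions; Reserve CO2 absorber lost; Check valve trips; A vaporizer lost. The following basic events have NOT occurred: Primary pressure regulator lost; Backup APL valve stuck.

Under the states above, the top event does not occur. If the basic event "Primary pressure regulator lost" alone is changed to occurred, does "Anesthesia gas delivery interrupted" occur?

No

Counterfactual: set "Primary pressure regulator lost" to occurred.
O2 supply down [AND]: A vaporizer lost=occurs, Secondary fresh-gas outlet is out=occurs, Check valve trips=occurs → all inputs occur → occurs.
Pipeline path fails [OR]: Supply hose malfunctions=occurs, Primary pressure regulator lost=occurs → at least one input occurs → occurs.
Scavenge line down [AND]: Backup APL valve stuck=not, Pipeline inlet fails=occurs, Reserve CO2 absorber lost=occurs, Auxiliary O2 cylinder failed=occurs → not all inputs occur → does not occur.
Cylinder backup inoperative [AND]: Pipeline path fails=occurs, Scavenge line down=not, C flowmeter lost=occurs → not all inputs occur → does not occur.
Anesthesia gas delivery interrupted [AND]: O2 supply down=occurs, Cylinder backup inoperative=not, Vaporizer 2 trips=occurs → not all inputs occur → does not occur.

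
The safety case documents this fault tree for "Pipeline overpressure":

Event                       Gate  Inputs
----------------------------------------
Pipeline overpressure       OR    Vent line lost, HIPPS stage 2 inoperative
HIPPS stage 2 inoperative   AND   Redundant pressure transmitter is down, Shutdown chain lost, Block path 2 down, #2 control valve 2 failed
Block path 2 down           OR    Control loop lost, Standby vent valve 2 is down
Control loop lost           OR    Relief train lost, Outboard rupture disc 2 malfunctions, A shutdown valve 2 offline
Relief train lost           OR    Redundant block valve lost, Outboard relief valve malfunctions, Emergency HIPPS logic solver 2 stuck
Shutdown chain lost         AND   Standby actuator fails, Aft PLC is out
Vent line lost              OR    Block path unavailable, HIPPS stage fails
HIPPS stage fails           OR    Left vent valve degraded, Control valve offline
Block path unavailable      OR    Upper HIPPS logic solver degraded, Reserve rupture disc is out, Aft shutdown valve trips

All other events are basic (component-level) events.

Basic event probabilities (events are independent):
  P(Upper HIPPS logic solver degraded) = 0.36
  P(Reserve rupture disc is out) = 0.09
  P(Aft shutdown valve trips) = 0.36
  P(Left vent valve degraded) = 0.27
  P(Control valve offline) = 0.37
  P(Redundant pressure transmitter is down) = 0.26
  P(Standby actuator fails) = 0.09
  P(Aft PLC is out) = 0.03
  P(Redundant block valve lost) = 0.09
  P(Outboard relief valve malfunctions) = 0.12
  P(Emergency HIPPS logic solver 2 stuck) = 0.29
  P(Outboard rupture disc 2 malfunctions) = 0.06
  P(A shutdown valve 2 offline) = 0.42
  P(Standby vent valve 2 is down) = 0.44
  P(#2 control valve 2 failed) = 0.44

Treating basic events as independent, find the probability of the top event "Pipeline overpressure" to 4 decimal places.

0.8286

P(Block path unavailable) [OR] = 1 − (1−0.36) × (1−0.09) × (1−0.36) = 0.627264
P(HIPPS stage fails) [OR] = 1 − (1−0.27) × (1−0.37) = 0.540100
P(Vent line lost) [OR] = 1 − (1−0.627264) × (1−0.540100) = 0.828579
P(Shutdown chain lost) [AND] = 0.09 × 0.03 = 0.002700
P(Relief train lost) [OR] = 1 − (1−0.09) × (1−0.12) × (1−0.29) = 0.431432
P(Control loop lost) [OR] = 1 − (1−0.431432) × (1−0.06) × (1−0.42) = 0.690017
P(Block path 2 down) [OR] = 1 − (1−0.690017) × (1−0.44) = 0.826410
P(HIPPS stage 2 inoperative) [AND] = 0.26 × 0.002700 × 0.826410 × 0.44 = 0.000255
P(Pipeline overpressure) [OR] = 1 − (1−0.828579) × (1−0.000255) = 0.828623
Rounded to 4 decimal places: P(Pipeline overpressure) ≈ 0.8286.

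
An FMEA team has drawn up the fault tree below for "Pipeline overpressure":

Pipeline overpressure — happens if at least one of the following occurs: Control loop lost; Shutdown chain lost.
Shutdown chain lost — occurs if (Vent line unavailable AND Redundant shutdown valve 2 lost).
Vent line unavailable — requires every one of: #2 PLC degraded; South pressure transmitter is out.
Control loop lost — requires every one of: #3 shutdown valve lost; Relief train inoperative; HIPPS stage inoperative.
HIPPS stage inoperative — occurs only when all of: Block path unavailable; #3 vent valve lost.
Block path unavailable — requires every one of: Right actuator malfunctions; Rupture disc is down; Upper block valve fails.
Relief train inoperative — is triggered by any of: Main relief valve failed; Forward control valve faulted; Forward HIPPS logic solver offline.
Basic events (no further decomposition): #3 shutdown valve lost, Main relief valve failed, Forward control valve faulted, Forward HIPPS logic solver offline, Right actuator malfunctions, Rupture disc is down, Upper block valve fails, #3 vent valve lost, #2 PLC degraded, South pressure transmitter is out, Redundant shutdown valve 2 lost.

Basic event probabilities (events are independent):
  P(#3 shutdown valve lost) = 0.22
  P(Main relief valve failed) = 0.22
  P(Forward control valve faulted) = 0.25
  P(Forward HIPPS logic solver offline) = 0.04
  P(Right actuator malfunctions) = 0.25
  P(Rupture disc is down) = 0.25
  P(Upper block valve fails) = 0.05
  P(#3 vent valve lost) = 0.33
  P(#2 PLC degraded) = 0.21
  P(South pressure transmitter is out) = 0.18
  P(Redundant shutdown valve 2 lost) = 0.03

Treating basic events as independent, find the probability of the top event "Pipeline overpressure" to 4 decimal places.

P(Relief train inoperative) [OR] = 1 − (1−0.22) × (1−0.25) × (1−0.04) = 0.438400
P(Block path unavailable) [AND] = 0.25 × 0.25 × 0.05 = 0.003125
P(HIPPS stage inoperative) [AND] = 0.003125 × 0.33 = 0.001031
P(Control loop lost) [AND] = 0.22 × 0.438400 × 0.001031 = 0.000099
P(Vent line unavailable) [AND] = 0.21 × 0.18 = 0.037800
P(Shutdown chain lost) [AND] = 0.037800 × 0.03 = 0.001134
P(Pipeline overpressure) [OR] = 1 − (1−0.000099) × (1−0.001134) = 0.001233
Rounded to 4 decimal places: P(Pipeline overpressure) ≈ 0.0012.

0.0012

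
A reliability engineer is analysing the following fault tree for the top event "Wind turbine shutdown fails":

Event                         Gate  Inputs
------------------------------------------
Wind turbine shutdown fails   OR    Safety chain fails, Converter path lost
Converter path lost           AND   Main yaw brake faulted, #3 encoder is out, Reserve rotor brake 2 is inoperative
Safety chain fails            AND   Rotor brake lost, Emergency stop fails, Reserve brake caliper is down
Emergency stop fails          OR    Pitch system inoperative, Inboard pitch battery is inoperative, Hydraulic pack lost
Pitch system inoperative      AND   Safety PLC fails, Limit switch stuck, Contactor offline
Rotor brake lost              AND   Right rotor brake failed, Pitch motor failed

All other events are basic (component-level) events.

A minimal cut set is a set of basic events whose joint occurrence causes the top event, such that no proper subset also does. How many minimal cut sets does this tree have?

Rotor brake lost [AND]: one cut set from each child combined → 1 × 1 = 1 cut set(s).
Pitch system inoperative [AND]: one cut set from each child combined → 1 × 1 × 1 = 1 cut set(s).
Emergency stop fails [OR]: union of children's cut sets → 3 cut set(s).
Safety chain fails [AND]: one cut set from each child combined → 1 × 3 × 1 = 3 cut set(s).
Converter path lost [AND]: one cut set from each child combined → 1 × 1 × 1 = 1 cut set(s).
Wind turbine shutdown fails [OR]: union of children's cut sets → 4 cut set(s).
Minimal cut sets: {Contactor offline, Limit switch stuck, Pitch motor failed, Reserve brake caliper is down, Right rotor brake failed, Safety PLC fails}; {Inboard pitch battery is inoperative, Pitch motor failed, Reserve brake caliper is down, Right rotor brake failed}; {Hydraulic pack lost, Pitch motor failed, Reserve brake caliper is down, Right rotor brake failed}; {#3 encoder is out, Main yaw brake faulted, Reserve rotor brake 2 is inoperative}.

4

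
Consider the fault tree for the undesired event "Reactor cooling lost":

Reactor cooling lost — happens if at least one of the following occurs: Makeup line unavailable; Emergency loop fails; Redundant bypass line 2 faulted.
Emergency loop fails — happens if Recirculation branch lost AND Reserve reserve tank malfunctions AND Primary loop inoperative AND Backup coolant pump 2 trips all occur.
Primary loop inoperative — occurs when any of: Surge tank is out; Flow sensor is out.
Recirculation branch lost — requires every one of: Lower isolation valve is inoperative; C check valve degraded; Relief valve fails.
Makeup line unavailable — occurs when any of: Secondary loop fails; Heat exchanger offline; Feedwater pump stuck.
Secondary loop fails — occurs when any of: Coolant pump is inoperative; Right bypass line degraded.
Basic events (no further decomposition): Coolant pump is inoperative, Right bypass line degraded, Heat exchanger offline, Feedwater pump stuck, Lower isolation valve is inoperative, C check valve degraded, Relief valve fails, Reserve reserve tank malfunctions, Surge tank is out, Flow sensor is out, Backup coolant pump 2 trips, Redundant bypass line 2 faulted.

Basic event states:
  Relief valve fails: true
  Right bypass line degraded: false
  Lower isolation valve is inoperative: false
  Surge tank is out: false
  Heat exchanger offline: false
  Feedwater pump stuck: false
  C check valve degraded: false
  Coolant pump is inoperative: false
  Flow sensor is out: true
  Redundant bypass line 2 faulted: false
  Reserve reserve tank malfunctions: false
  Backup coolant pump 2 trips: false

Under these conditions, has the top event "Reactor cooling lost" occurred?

Secondary loop fails [OR]: Coolant pump is inoperative=not, Right bypass line degraded=not → no input occurs → does not occur.
Makeup line unavailable [OR]: Secondary loop fails=not, Heat exchanger offline=not, Feedwater pump stuck=not → no input occurs → does not occur.
Recirculation branch lost [AND]: Lower isolation valve is inoperative=not, C check valve degraded=not, Relief valve fails=occurs → not all inputs occur → does not occur.
Primary loop inoperative [OR]: Surge tank is out=not, Flow sensor is out=occurs → at least one input occurs → occurs.
Emergency loop fails [AND]: Recirculation branch lost=not, Reserve reserve tank malfunctions=not, Primary loop inoperative=occurs, Backup coolant pump 2 trips=not → not all inputs occur → does not occur.
Reactor cooling lost [OR]: Makeup line unavailable=not, Emergency loop fails=not, Redundant bypass line 2 faulted=not → no input occurs → does not occur.

No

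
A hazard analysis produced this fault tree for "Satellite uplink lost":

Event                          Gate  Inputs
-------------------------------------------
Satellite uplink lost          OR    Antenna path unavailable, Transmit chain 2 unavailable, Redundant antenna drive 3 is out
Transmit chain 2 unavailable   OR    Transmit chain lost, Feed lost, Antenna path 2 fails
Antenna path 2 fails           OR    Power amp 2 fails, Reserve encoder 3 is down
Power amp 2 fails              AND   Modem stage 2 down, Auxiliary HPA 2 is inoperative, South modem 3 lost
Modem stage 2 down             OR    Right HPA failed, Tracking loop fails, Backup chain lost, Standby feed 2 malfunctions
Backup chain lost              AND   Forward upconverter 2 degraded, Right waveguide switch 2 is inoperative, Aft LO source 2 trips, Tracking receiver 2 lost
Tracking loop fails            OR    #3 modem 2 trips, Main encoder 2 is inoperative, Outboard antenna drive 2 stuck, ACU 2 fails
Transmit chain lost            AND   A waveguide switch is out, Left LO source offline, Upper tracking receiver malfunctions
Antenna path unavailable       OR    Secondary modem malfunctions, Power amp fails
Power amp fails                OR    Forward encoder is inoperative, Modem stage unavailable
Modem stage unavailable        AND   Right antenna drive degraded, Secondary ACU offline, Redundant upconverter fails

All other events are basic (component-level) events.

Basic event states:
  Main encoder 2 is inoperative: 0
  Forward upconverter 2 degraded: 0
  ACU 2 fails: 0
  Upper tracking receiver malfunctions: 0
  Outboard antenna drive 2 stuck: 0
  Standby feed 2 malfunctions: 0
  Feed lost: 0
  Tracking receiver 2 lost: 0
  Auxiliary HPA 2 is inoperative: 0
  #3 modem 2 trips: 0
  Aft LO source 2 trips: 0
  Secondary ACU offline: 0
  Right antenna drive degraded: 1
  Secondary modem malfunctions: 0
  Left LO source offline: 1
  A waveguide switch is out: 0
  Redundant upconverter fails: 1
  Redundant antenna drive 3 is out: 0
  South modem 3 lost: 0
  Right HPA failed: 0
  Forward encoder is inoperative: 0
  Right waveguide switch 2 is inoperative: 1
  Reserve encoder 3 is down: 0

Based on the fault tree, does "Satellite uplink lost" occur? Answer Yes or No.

Modem stage unavailable [AND]: Right antenna drive degraded=occurs, Secondary ACU offline=not, Redundant upconverter fails=occurs → not all inputs occur → does not occur.
Power amp fails [OR]: Forward encoder is inoperative=not, Modem stage unavailable=not → no input occurs → does not occur.
Antenna path unavailable [OR]: Secondary modem malfunctions=not, Power amp fails=not → no input occurs → does not occur.
Transmit chain lost [AND]: A waveguide switch is out=not, Left LO source offline=occurs, Upper tracking receiver malfunctions=not → not all inputs occur → does not occur.
Tracking loop fails [OR]: #3 modem 2 trips=not, Main encoder 2 is inoperative=not, Outboard antenna drive 2 stuck=not, ACU 2 fails=not → no input occurs → does not occur.
Backup chain lost [AND]: Forward upconverter 2 degraded=not, Right waveguide switch 2 is inoperative=occurs, Aft LO source 2 trips=not, Tracking receiver 2 lost=not → not all inputs occur → does not occur.
Modem stage 2 down [OR]: Right HPA failed=not, Tracking loop fails=not, Backup chain lost=not, Standby feed 2 malfunctions=not → no input occurs → does not occur.
Power amp 2 fails [AND]: Modem stage 2 down=not, Auxiliary HPA 2 is inoperative=not, South modem 3 lost=not → not all inputs occur → does not occur.
Antenna path 2 fails [OR]: Power amp 2 fails=not, Reserve encoder 3 is down=not → no input occurs → does not occur.
Transmit chain 2 unavailable [OR]: Transmit chain lost=not, Feed lost=not, Antenna path 2 fails=not → no input occurs → does not occur.
Satellite uplink lost [OR]: Antenna path unavailable=not, Transmit chain 2 unavailable=not, Redundant antenna drive 3 is out=not → no input occurs → does not occur.

No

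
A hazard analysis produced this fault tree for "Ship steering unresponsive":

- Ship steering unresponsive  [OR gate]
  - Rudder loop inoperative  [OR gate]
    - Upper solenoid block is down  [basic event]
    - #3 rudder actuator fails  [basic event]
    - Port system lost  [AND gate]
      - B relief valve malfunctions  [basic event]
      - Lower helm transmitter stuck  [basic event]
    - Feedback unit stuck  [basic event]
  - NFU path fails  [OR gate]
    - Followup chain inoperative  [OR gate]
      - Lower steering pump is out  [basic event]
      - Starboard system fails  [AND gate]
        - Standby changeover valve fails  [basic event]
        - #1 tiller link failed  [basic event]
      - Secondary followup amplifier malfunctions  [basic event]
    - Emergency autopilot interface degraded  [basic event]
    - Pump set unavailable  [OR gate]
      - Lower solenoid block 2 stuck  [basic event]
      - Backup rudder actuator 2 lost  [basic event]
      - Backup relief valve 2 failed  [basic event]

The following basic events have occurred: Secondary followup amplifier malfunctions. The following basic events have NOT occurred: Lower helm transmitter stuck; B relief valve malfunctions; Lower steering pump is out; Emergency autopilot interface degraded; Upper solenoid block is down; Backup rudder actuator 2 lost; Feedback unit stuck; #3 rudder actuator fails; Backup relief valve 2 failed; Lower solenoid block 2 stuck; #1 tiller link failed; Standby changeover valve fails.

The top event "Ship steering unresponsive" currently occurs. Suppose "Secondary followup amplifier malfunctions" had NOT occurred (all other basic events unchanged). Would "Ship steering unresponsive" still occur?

No

Counterfactual: set "Secondary followup amplifier malfunctions" to not occurred.
Port system lost [AND]: B relief valve malfunctions=not, Lower helm transmitter stuck=not → not all inputs occur → does not occur.
Rudder loop inoperative [OR]: Upper solenoid block is down=not, #3 rudder actuator fails=not, Port system lost=not, Feedback unit stuck=not → no input occurs → does not occur.
Starboard system fails [AND]: Standby changeover valve fails=not, #1 tiller link failed=not → not all inputs occur → does not occur.
Followup chain inoperative [OR]: Lower steering pump is out=not, Starboard system fails=not, Secondary followup amplifier malfunctions=not → no input occurs → does not occur.
Pump set unavailable [OR]: Lower solenoid block 2 stuck=not, Backup rudder actuator 2 lost=not, Backup relief valve 2 failed=not → no input occurs → does not occur.
NFU path fails [OR]: Followup chain inoperative=not, Emergency autopilot interface degraded=not, Pump set unavailable=not → no input occurs → does not occur.
Ship steering unresponsive [OR]: Rudder loop inoperative=not, NFU path fails=not → no input occurs → does not occur.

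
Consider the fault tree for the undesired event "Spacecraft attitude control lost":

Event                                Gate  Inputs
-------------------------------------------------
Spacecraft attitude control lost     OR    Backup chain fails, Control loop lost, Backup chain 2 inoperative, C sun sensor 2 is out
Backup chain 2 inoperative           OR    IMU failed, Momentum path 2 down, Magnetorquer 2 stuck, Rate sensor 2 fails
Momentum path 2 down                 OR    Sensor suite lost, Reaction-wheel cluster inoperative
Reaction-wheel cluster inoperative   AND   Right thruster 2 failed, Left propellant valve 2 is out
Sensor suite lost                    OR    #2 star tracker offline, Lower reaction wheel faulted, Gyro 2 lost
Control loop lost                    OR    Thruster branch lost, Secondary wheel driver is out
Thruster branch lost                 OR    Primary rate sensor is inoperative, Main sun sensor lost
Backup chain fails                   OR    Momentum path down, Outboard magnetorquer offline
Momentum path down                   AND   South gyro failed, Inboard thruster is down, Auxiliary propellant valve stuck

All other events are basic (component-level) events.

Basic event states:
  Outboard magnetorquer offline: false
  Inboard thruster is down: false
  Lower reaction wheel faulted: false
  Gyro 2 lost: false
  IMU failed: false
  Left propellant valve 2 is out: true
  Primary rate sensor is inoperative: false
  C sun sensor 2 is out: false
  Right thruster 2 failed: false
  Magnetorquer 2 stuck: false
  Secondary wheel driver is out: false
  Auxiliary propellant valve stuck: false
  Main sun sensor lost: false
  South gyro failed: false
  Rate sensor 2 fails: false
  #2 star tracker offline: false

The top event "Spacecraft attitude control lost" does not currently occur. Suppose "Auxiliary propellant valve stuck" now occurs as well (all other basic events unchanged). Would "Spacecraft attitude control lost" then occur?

No

Counterfactual: set "Auxiliary propellant valve stuck" to occurred.
Momentum path down [AND]: South gyro failed=not, Inboard thruster is down=not, Auxiliary propellant valve stuck=occurs → not all inputs occur → does not occur.
Backup chain fails [OR]: Momentum path down=not, Outboard magnetorquer offline=not → no input occurs → does not occur.
Thruster branch lost [OR]: Primary rate sensor is inoperative=not, Main sun sensor lost=not → no input occurs → does not occur.
Control loop lost [OR]: Thruster branch lost=not, Secondary wheel driver is out=not → no input occurs → does not occur.
Sensor suite lost [OR]: #2 star tracker offline=not, Lower reaction wheel faulted=not, Gyro 2 lost=not → no input occurs → does not occur.
Reaction-wheel cluster inoperative [AND]: Right thruster 2 failed=not, Left propellant valve 2 is out=occurs → not all inputs occur → does not occur.
Momentum path 2 down [OR]: Sensor suite lost=not, Reaction-wheel cluster inoperative=not → no input occurs → does not occur.
Backup chain 2 inoperative [OR]: IMU failed=not, Momentum path 2 down=not, Magnetorquer 2 stuck=not, Rate sensor 2 fails=not → no input occurs → does not occur.
Spacecraft attitude control lost [OR]: Backup chain fails=not, Control loop lost=not, Backup chain 2 inoperative=not, C sun sensor 2 is out=not → no input occurs → does not occur.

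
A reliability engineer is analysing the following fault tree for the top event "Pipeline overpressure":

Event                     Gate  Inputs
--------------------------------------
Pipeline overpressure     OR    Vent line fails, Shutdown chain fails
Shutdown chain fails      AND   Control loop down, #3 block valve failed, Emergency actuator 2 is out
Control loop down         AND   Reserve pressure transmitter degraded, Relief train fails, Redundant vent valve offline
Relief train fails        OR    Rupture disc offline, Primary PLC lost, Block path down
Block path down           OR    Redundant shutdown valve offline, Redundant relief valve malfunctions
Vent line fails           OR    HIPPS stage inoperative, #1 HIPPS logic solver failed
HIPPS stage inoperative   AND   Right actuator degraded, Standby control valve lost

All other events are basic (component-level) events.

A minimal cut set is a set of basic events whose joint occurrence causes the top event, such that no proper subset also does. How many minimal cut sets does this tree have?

6

HIPPS stage inoperative [AND]: one cut set from each child combined → 1 × 1 = 1 cut set(s).
Vent line fails [OR]: union of children's cut sets → 2 cut set(s).
Block path down [OR]: union of children's cut sets → 2 cut set(s).
Relief train fails [OR]: union of children's cut sets → 4 cut set(s).
Control loop down [AND]: one cut set from each child combined → 1 × 4 × 1 = 4 cut set(s).
Shutdown chain fails [AND]: one cut set from each child combined → 4 × 1 × 1 = 4 cut set(s).
Pipeline overpressure [OR]: union of children's cut sets → 6 cut set(s).
Minimal cut sets: {Right actuator degraded, Standby control valve lost}; {#1 HIPPS logic solver failed}; {#3 block valve failed, Emergency actuator 2 is out, Redundant vent valve offline, Reserve pressure transmitter degraded, Rupture disc offline}; {#3 block valve failed, Emergency actuator 2 is out, Primary PLC lost, Redundant vent valve offline, Reserve pressure transmitter degraded}; {#3 block valve failed, Emergency actuator 2 is out, Redundant shutdown valve offline, Redundant vent valve offline, Reserve pressure transmitter degraded}; {#3 block valve failed, Emergency actuator 2 is out, Redundant relief valve malfunctions, Redundant vent valve offline, Reserve pressure transmitter degraded}.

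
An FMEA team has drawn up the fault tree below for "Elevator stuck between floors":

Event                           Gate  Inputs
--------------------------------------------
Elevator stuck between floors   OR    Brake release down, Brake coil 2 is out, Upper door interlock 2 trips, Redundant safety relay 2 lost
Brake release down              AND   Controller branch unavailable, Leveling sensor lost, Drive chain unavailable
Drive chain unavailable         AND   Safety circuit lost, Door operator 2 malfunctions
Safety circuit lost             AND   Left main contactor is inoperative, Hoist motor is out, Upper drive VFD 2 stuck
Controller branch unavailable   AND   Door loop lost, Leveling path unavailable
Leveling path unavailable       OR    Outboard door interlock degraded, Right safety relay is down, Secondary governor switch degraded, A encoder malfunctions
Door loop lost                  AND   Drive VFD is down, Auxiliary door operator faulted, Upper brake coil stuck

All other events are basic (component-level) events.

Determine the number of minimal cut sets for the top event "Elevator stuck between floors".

Door loop lost [AND]: one cut set from each child combined → 1 × 1 × 1 = 1 cut set(s).
Leveling path unavailable [OR]: union of children's cut sets → 4 cut set(s).
Controller branch unavailable [AND]: one cut set from each child combined → 1 × 4 = 4 cut set(s).
Safety circuit lost [AND]: one cut set from each child combined → 1 × 1 × 1 = 1 cut set(s).
Drive chain unavailable [AND]: one cut set from each child combined → 1 × 1 = 1 cut set(s).
Brake release down [AND]: one cut set from each child combined → 4 × 1 × 1 = 4 cut set(s).
Elevator stuck between floors [OR]: union of children's cut sets → 7 cut set(s).
Minimal cut sets: {Auxiliary door operator faulted, Door operator 2 malfunctions, Drive VFD is down, Hoist motor is out, Left main contactor is inoperative, Leveling sensor lost, Outboard door interlock degraded, Upper brake coil stuck, Upper drive VFD 2 stuck}; {Auxiliary door operator faulted, Door operator 2 malfunctions, Drive VFD is down, Hoist motor is out, Left main contactor is inoperative, Leveling sensor lost, Right safety relay is down, Upper brake coil stuck, Upper drive VFD 2 stuck}; {Auxiliary door operator faulted, Door operator 2 malfunctions, Drive VFD is down, Hoist motor is out, Left main contactor is inoperative, Leveling sensor lost, Secondary governor switch degraded, Upper brake coil stuck, Upper drive VFD 2 stuck}; {A encoder malfunctions, Auxiliary door operator faulted, Door operator 2 malfunctions, Drive VFD is down, Hoist motor is out, Left main contactor is inoperative, Leveling sensor lost, Upper brake coil stuck, Upper drive VFD 2 stuck}; {Brake coil 2 is out}; {Upper door interlock 2 trips}; {Redundant safety relay 2 lost}.

7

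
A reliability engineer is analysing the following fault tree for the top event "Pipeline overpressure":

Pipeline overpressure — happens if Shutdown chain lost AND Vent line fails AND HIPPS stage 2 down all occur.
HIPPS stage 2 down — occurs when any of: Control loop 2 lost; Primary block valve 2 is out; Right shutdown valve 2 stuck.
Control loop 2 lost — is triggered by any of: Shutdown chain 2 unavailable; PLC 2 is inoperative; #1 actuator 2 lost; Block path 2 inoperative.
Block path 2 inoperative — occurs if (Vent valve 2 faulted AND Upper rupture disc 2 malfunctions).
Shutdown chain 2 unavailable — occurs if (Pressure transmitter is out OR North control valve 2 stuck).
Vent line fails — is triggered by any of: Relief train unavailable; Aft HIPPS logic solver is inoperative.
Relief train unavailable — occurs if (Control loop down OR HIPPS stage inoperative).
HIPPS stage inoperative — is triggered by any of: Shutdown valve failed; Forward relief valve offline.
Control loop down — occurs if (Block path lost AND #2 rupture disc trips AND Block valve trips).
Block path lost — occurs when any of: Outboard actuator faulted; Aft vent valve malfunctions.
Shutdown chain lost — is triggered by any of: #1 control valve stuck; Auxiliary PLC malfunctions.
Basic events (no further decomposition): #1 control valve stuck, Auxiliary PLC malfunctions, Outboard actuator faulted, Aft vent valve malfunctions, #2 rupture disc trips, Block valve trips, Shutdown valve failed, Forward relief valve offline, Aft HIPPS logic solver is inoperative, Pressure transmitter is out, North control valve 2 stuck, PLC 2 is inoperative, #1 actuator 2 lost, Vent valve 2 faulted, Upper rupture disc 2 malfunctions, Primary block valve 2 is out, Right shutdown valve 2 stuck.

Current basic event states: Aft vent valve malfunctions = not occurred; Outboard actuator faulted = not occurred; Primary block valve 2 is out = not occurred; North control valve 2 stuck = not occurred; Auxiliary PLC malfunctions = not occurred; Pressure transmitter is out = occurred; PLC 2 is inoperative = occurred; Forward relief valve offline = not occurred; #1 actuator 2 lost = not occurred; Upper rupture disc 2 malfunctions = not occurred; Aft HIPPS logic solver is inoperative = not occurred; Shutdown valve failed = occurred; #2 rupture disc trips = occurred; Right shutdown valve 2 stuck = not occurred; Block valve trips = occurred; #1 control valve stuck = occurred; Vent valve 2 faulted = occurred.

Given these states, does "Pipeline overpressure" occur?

Yes

Shutdown chain lost [OR]: #1 control valve stuck=occurs, Auxiliary PLC malfunctions=not → at least one input occurs → occurs.
Block path lost [OR]: Outboard actuator faulted=not, Aft vent valve malfunctions=not → no input occurs → does not occur.
Control loop down [AND]: Block path lost=not, #2 rupture disc trips=occurs, Block valve trips=occurs → not all inputs occur → does not occur.
HIPPS stage inoperative [OR]: Shutdown valve failed=occurs, Forward relief valve offline=not → at least one input occurs → occurs.
Relief train unavailable [OR]: Control loop down=not, HIPPS stage inoperative=occurs → at least one input occurs → occurs.
Vent line fails [OR]: Relief train unavailable=occurs, Aft HIPPS logic solver is inoperative=not → at least one input occurs → occurs.
Shutdown chain 2 unavailable [OR]: Pressure transmitter is out=occurs, North control valve 2 stuck=not → at least one input occurs → occurs.
Block path 2 inoperative [AND]: Vent valve 2 faulted=occurs, Upper rupture disc 2 malfunctions=not → not all inputs occur → does not occur.
Control loop 2 lost [OR]: Shutdown chain 2 unavailable=occurs, PLC 2 is inoperative=occurs, #1 actuator 2 lost=not, Block path 2 inoperative=not → at least one input occurs → occurs.
HIPPS stage 2 down [OR]: Control loop 2 lost=occurs, Primary block valve 2 is out=not, Right shutdown valve 2 stuck=not → at least one input occurs → occurs.
Pipeline overpressure [AND]: Shutdown chain lost=occurs, Vent line fails=occurs, HIPPS stage 2 down=occurs → all inputs occur → occurs.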